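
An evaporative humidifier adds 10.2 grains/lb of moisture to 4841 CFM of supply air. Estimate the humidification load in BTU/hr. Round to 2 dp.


Q = 0.68 * 4841 * 10.2 = 33577.18 BTU/hr

33577.18 BTU/hr


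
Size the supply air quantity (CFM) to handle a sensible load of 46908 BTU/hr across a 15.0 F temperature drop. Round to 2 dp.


CFM = 46908 / (1.08 * 15.0) = 2895.56

2895.56 CFM


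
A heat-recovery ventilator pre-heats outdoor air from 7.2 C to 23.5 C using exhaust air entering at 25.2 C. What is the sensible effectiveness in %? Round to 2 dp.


eff = (23.5-7.2)/(25.2-7.2)*100 = 90.56 %

90.56 %


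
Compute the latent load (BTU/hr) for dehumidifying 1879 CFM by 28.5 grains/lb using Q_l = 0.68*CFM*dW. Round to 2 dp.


Q = 0.68 * 1879 * 28.5 = 36415.02 BTU/hr

36415.02 BTU/hr


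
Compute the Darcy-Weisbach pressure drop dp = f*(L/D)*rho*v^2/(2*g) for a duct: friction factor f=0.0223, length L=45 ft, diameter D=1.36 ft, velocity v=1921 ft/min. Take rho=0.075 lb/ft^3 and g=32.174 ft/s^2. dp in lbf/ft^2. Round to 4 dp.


v_fps = 1921/60 = 32.0167 ft/s
dp = 0.0223*(45/1.36)*0.075*32.0167^2/(2*32.174) = 0.8816 lbf/ft^2

0.8816 lbf/ft^2


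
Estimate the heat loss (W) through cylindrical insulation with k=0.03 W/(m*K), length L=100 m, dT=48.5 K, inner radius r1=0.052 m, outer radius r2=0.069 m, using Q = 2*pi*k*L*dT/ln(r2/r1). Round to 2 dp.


Q = 2*pi*0.03*100*48.5/ln(0.069/0.052) = 3231.97 W

3231.97 W


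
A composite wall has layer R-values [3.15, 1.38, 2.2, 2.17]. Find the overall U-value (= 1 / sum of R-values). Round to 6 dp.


R_total = 3.15 + 1.38 + 2.2 + 2.17 = 8.90
U = 1/8.90 = 0.112360

0.112360


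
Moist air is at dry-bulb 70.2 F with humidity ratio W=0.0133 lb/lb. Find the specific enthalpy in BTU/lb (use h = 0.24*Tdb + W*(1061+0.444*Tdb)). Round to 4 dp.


h = 0.24*70.2 + 0.0133*(1061+0.444*70.2) = 31.3738 BTU/lb

31.3738 BTU/lb


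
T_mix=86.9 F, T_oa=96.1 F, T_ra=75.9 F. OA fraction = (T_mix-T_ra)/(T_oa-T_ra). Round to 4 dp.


frac = (86.9 - 75.9) / (96.1 - 75.9) = 0.5446

0.5446


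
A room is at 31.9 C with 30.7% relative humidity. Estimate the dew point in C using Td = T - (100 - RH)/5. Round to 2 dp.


Td = 31.9 - (100-30.7)/5 = 18.04 C

18.04 C


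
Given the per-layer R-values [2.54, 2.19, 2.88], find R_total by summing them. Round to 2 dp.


R_total = 2.54 + 2.19 + 2.88 = 7.61

7.61


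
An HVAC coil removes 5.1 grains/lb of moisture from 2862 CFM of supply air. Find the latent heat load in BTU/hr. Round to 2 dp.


Q = 0.68 * 2862 * 5.1 = 9925.42 BTU/hr

9925.42 BTU/hr


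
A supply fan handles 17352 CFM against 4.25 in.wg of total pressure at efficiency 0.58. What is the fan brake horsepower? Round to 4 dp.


BHP = 17352 * 4.25 / (6356 * 0.58) = 20.0044 hp

20.0044 hp


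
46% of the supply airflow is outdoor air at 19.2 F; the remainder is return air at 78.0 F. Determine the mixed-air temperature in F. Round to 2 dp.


T_mix = 0.46*19.2 + 0.54*78.0 = 50.95 F

50.95 F


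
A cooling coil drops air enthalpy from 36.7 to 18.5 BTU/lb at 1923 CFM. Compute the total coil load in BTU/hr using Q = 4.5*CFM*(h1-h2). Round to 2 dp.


Q = 4.5 * 1923 * (36.7 - 18.5) = 157493.70 BTU/hr

157493.70 BTU/hr


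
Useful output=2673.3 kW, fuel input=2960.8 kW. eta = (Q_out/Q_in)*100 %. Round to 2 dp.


eta = (2673.3/2960.8)*100 = 90.29 %

90.29 %


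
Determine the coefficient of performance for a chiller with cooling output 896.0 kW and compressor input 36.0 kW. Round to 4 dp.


COP = 896.0 / 36.0 = 24.8889

24.8889


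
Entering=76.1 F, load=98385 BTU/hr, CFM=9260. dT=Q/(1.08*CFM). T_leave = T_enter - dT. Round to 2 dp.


dT = 98385/(1.08*9260) = 9.8377
T_leave = 76.1 - 9.8377 = 66.26 F

66.26 F


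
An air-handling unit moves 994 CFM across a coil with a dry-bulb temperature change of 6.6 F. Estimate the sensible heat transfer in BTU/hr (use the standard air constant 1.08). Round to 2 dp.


Q = 1.08 * 994 * 6.6 = 7085.23 BTU/hr

7085.23 BTU/hr


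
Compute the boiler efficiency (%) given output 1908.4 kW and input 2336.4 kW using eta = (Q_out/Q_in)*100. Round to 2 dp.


eta = (1908.4/2336.4)*100 = 81.68 %

81.68 %


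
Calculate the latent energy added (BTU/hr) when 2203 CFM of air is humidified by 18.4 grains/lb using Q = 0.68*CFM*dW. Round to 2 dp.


Q = 0.68 * 2203 * 18.4 = 27563.94 BTU/hr

27563.94 BTU/hr


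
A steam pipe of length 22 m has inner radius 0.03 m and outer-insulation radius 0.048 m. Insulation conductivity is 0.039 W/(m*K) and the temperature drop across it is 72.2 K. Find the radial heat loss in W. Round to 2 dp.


Q = 2*pi*0.039*22*72.2/ln(0.048/0.03) = 828.14 W

828.14 W


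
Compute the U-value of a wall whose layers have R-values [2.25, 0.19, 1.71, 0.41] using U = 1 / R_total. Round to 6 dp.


R_total = 2.25 + 0.19 + 1.71 + 0.41 = 4.56
U = 1/4.56 = 0.219298

0.219298


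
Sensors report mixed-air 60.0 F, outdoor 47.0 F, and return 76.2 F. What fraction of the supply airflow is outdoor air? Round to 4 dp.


frac = (60.0 - 76.2) / (47.0 - 76.2) = 0.5548

0.5548


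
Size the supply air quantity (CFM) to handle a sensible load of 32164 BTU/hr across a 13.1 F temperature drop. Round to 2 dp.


CFM = 32164 / (1.08 * 13.1) = 2273.40

2273.40 CFM


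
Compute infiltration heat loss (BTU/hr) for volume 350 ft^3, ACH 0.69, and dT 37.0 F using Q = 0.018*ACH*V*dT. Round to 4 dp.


Q = 0.018 * 0.69 * 350 * 37.0 = 160.8390 BTU/hr

160.8390 BTU/hr


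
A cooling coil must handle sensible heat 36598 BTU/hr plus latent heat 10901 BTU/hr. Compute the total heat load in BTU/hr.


Qt = 36598 + 10901 = 47499 BTU/hr

47499 BTU/hr


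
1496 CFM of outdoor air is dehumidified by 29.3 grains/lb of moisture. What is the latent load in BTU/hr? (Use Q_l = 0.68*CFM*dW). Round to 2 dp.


Q = 0.68 * 1496 * 29.3 = 29806.30 BTU/hr

29806.30 BTU/hr


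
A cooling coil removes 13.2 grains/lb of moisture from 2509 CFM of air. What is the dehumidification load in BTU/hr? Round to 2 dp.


Q = 0.68 * 2509 * 13.2 = 22520.78 BTU/hr

22520.78 BTU/hr


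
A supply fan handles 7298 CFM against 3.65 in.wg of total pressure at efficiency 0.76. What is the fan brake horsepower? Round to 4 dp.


BHP = 7298 * 3.65 / (6356 * 0.76) = 5.5144 hp

5.5144 hp


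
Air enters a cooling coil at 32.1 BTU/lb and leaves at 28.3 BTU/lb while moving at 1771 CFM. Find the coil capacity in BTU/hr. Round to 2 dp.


Q = 4.5 * 1771 * (32.1 - 28.3) = 30284.10 BTU/hr

30284.10 BTU/hr


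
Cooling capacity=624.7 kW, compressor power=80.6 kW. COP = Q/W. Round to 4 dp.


COP = 624.7 / 80.6 = 7.7506

7.7506


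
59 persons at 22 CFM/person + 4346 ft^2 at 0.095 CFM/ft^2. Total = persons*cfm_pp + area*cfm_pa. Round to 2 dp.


Total = 59*22 + 4346*0.095 = 1710.87 CFM

1710.87 CFM


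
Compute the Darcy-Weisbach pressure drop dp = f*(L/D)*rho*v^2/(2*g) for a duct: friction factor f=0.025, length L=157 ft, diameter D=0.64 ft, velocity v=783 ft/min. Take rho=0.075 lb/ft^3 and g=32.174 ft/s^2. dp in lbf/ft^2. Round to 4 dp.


v_fps = 783/60 = 13.05 ft/s
dp = 0.025*(157/0.64)*0.075*13.05^2/(2*32.174) = 1.2173 lbf/ft^2

1.2173 lbf/ft^2


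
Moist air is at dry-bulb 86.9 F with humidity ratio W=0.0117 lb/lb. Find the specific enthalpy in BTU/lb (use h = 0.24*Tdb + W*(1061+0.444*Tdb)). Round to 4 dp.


h = 0.24*86.9 + 0.0117*(1061+0.444*86.9) = 33.7211 BTU/lb

33.7211 BTU/lb


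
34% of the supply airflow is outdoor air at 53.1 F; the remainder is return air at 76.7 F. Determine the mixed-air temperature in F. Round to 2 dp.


T_mix = 0.34*53.1 + 0.66*76.7 = 68.68 F

68.68 F


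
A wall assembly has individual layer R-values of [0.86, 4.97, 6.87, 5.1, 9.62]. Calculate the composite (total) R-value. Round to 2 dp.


R_total = 0.86 + 4.97 + 6.87 + 5.1 + 9.62 = 27.42

27.42


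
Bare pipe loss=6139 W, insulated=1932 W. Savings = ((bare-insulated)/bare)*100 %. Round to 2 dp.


Savings = ((6139-1932)/6139)*100 = 68.53 %

68.53 %


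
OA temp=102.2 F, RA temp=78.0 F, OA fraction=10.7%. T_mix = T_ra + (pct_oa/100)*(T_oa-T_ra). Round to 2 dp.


T_mix = 78.0 + (10.7/100)*(102.2-78.0) = 80.59 F

80.59 F


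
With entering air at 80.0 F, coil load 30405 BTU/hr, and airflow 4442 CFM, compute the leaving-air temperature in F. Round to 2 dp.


dT = 30405/(1.08*4442) = 6.3379
T_leave = 80.0 - 6.3379 = 73.66 F

73.66 F


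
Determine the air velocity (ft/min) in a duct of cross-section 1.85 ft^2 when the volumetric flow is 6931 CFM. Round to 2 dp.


V = 6931 / 1.85 = 3746.49 ft/min

3746.49 ft/min


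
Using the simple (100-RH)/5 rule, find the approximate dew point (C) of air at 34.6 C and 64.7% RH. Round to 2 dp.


Td = 34.6 - (100-64.7)/5 = 27.54 C

27.54 C


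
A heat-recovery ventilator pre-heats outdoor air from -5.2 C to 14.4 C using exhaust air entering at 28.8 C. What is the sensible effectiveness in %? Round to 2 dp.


eff = (14.4-(-5.2))/(28.8-(-5.2))*100 = 57.65 %

57.65 %


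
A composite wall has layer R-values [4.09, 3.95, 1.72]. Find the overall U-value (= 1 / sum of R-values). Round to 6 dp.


R_total = 4.09 + 3.95 + 1.72 = 9.76
U = 1/9.76 = 0.102459

0.102459


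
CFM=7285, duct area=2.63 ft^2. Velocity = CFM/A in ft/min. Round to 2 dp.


V = 7285 / 2.63 = 2769.96 ft/min

2769.96 ft/min


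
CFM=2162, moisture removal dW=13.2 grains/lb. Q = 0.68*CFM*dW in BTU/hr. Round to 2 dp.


Q = 0.68 * 2162 * 13.2 = 19406.11 BTU/hr

19406.11 BTU/hr


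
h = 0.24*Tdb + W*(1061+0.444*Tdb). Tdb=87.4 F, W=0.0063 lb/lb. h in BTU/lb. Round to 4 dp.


h = 0.24*87.4 + 0.0063*(1061+0.444*87.4) = 27.9048 BTU/lb

27.9048 BTU/lb


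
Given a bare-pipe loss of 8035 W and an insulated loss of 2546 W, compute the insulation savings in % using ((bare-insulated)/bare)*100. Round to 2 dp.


Savings = ((8035-2546)/8035)*100 = 68.31 %

68.31 %


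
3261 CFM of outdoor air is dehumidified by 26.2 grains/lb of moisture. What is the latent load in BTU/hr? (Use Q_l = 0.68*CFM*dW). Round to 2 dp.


Q = 0.68 * 3261 * 26.2 = 58097.98 BTU/hr

58097.98 BTU/hr


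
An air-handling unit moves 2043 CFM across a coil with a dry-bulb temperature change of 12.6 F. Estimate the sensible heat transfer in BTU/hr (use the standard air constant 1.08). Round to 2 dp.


Q = 1.08 * 2043 * 12.6 = 27801.14 BTU/hr

27801.14 BTU/hr


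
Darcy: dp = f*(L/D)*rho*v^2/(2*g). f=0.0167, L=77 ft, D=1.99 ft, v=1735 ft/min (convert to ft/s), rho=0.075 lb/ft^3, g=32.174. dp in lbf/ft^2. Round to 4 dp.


v_fps = 1735/60 = 28.9167 ft/s
dp = 0.0167*(77/1.99)*0.075*28.9167^2/(2*32.174) = 0.6298 lbf/ft^2

0.6298 lbf/ft^2


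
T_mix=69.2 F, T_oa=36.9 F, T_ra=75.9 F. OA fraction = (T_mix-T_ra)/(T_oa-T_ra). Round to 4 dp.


frac = (69.2 - 75.9) / (36.9 - 75.9) = 0.1718

0.1718


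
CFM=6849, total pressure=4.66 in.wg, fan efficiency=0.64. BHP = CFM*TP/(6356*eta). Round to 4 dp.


BHP = 6849 * 4.66 / (6356 * 0.64) = 7.8460 hp

7.8460 hp


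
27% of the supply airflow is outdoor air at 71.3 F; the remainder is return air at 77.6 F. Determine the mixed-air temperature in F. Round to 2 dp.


T_mix = 0.27*71.3 + 0.73*77.6 = 75.90 F

75.90 F


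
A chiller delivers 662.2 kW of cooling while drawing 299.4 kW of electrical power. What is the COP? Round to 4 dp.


COP = 662.2 / 299.4 = 2.2118

2.2118


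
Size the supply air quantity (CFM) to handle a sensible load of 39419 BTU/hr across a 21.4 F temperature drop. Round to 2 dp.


CFM = 39419 / (1.08 * 21.4) = 1705.56

1705.56 CFM


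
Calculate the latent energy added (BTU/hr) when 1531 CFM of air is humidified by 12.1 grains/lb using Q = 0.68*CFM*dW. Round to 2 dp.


Q = 0.68 * 1531 * 12.1 = 12597.07 BTU/hr

12597.07 BTU/hr


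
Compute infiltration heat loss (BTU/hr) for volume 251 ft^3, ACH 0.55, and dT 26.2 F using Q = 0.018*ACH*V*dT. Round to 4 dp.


Q = 0.018 * 0.55 * 251 * 26.2 = 65.1044 BTU/hr

65.1044 BTU/hr


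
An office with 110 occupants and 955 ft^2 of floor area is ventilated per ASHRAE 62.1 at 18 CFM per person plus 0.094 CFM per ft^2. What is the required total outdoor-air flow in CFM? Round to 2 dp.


Total = 110*18 + 955*0.094 = 2069.77 CFM

2069.77 CFM


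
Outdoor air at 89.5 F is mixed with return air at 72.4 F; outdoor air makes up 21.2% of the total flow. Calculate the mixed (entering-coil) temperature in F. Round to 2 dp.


T_mix = 72.4 + (21.2/100)*(89.5-72.4) = 76.03 F

76.03 F


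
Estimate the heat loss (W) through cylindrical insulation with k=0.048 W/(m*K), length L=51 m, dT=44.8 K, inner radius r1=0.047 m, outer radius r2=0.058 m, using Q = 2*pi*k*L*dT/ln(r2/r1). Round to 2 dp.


Q = 2*pi*0.048*51*44.8/ln(0.058/0.047) = 3276.72 W

3276.72 W


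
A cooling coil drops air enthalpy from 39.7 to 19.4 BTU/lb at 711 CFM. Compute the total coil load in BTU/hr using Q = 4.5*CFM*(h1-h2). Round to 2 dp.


Q = 4.5 * 711 * (39.7 - 19.4) = 64949.85 BTU/hr

64949.85 BTU/hr


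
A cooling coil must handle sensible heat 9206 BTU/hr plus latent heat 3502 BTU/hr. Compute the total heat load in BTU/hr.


Qt = 9206 + 3502 = 12708 BTU/hr

12708 BTU/hr


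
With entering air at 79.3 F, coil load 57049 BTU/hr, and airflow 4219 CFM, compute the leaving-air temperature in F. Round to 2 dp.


dT = 57049/(1.08*4219) = 12.5203
T_leave = 79.3 - 12.5203 = 66.78 F

66.78 F


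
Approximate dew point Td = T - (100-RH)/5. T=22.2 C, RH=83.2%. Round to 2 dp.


Td = 22.2 - (100-83.2)/5 = 18.84 C

18.84 C


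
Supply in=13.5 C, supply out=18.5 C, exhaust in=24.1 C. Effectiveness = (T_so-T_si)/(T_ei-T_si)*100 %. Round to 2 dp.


eff = (18.5-13.5)/(24.1-13.5)*100 = 47.17 %

47.17 %


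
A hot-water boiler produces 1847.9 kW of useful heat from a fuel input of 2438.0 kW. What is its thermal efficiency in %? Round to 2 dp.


eta = (1847.9/2438.0)*100 = 75.80 %

75.80 %


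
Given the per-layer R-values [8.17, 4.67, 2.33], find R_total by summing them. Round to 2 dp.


R_total = 8.17 + 4.67 + 2.33 = 15.17

15.17


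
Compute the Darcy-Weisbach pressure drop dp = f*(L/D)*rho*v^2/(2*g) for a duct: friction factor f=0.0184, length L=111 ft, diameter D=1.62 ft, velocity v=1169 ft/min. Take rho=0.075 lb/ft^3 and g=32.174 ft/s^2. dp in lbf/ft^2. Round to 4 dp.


v_fps = 1169/60 = 19.4833 ft/s
dp = 0.0184*(111/1.62)*0.075*19.4833^2/(2*32.174) = 0.5578 lbf/ft^2

0.5578 lbf/ft^2


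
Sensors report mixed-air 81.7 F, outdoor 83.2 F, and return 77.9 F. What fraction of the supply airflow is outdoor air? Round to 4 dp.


frac = (81.7 - 77.9) / (83.2 - 77.9) = 0.7170

0.7170


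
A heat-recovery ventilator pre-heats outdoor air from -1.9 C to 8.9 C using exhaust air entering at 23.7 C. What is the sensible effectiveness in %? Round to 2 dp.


eff = (8.9-(-1.9))/(23.7-(-1.9))*100 = 42.19 %

42.19 %


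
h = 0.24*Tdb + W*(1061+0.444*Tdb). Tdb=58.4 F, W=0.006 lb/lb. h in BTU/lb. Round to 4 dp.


h = 0.24*58.4 + 0.006*(1061+0.444*58.4) = 20.5376 BTU/lb

20.5376 BTU/lb


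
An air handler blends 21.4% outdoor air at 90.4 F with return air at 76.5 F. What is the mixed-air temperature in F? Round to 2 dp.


T_mix = 76.5 + (21.4/100)*(90.4-76.5) = 79.47 F

79.47 F


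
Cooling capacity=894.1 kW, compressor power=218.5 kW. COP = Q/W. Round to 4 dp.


COP = 894.1 / 218.5 = 4.0920

4.0920


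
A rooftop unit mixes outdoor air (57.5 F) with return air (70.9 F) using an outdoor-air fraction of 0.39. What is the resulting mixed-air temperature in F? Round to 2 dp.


T_mix = 0.39*57.5 + 0.61*70.9 = 65.67 F

65.67 F


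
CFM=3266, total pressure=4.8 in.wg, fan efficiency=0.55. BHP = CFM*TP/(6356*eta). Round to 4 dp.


BHP = 3266 * 4.8 / (6356 * 0.55) = 4.4845 hp

4.4845 hp


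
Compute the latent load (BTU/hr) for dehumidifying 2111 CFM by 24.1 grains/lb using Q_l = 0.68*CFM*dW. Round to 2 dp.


Q = 0.68 * 2111 * 24.1 = 34595.07 BTU/hr

34595.07 BTU/hr


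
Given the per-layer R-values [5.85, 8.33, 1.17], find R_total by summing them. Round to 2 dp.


R_total = 5.85 + 8.33 + 1.17 = 15.35

15.35


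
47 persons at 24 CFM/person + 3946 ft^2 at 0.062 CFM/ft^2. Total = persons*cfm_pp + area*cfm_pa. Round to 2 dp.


Total = 47*24 + 3946*0.062 = 1372.65 CFM

1372.65 CFM


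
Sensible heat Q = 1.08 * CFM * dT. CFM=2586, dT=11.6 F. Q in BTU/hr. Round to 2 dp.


Q = 1.08 * 2586 * 11.6 = 32397.41 BTU/hr

32397.41 BTU/hr


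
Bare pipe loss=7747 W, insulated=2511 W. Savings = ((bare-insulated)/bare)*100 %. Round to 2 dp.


Savings = ((7747-2511)/7747)*100 = 67.59 %

67.59 %


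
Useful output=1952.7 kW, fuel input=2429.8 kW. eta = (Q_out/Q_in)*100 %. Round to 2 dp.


eta = (1952.7/2429.8)*100 = 80.36 %

80.36 %


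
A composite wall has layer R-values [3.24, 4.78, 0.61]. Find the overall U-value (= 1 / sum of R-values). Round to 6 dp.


R_total = 3.24 + 4.78 + 0.61 = 8.63
U = 1/8.63 = 0.115875

0.115875


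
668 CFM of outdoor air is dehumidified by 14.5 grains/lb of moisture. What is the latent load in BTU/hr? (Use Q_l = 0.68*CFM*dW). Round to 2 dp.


Q = 0.68 * 668 * 14.5 = 6586.48 BTU/hr

6586.48 BTU/hr


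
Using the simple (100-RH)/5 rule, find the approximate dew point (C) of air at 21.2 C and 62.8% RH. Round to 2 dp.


Td = 21.2 - (100-62.8)/5 = 13.76 C

13.76 C


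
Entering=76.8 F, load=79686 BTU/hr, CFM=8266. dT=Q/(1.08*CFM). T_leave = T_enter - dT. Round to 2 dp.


dT = 79686/(1.08*8266) = 8.9261
T_leave = 76.8 - 8.9261 = 67.87 F

67.87 F


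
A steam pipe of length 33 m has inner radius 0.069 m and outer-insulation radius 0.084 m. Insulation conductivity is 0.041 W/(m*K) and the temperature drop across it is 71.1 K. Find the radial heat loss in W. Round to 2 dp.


Q = 2*pi*0.041*33*71.1/ln(0.084/0.069) = 3072.70 W

3072.70 W


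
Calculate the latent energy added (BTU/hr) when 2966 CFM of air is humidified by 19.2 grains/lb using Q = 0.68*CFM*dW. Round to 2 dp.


Q = 0.68 * 2966 * 19.2 = 38724.10 BTU/hr

38724.10 BTU/hr


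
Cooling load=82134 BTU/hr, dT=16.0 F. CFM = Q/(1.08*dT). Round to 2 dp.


CFM = 82134 / (1.08 * 16.0) = 4753.13

4753.13 CFM


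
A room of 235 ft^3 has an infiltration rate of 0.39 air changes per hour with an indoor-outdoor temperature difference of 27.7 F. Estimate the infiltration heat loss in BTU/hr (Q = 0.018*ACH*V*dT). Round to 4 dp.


Q = 0.018 * 0.39 * 235 * 27.7 = 45.6967 BTU/hr

45.6967 BTU/hr


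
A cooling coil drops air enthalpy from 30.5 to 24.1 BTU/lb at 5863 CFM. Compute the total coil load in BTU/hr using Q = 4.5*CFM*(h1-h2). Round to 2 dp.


Q = 4.5 * 5863 * (30.5 - 24.1) = 168854.40 BTU/hr

168854.40 BTU/hr


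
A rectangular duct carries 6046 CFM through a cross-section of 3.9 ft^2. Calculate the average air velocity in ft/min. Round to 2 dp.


V = 6046 / 3.9 = 1550.26 ft/min

1550.26 ft/min


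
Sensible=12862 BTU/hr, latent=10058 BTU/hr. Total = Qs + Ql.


Qt = 12862 + 10058 = 22920 BTU/hr

22920 BTU/hr


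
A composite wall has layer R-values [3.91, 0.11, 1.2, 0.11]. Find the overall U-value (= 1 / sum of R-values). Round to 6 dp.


R_total = 3.91 + 0.11 + 1.2 + 0.11 = 5.33
U = 1/5.33 = 0.187617

0.187617


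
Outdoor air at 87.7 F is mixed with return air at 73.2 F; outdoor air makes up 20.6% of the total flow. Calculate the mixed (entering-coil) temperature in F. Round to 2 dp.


T_mix = 73.2 + (20.6/100)*(87.7-73.2) = 76.19 F

76.19 F


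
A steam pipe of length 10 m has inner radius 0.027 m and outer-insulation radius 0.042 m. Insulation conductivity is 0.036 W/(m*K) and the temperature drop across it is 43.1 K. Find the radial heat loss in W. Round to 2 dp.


Q = 2*pi*0.036*10*43.1/ln(0.042/0.027) = 220.65 W

220.65 W


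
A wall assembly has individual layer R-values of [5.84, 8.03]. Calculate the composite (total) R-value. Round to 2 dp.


R_total = 5.84 + 8.03 = 13.87

13.87


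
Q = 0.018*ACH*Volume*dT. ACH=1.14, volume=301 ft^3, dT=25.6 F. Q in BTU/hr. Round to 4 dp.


Q = 0.018 * 1.14 * 301 * 25.6 = 158.1189 BTU/hr

158.1189 BTU/hr


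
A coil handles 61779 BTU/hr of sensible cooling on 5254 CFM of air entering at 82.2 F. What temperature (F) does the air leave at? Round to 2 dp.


dT = 61779/(1.08*5254) = 10.8875
T_leave = 82.2 - 10.8875 = 71.31 F

71.31 F


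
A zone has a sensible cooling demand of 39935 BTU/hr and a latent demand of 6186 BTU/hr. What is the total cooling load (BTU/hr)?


Qt = 39935 + 6186 = 46121 BTU/hr

46121 BTU/hr


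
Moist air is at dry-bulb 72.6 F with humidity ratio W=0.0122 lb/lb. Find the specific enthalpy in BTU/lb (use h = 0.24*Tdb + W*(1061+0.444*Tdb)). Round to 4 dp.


h = 0.24*72.6 + 0.0122*(1061+0.444*72.6) = 30.7615 BTU/lb

30.7615 BTU/lb


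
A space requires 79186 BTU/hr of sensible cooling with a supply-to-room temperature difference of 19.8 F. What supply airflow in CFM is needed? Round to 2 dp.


CFM = 79186 / (1.08 * 19.8) = 3703.05

3703.05 CFM


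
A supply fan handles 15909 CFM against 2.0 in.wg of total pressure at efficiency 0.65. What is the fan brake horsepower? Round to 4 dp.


BHP = 15909 * 2.0 / (6356 * 0.65) = 7.7015 hp

7.7015 hp


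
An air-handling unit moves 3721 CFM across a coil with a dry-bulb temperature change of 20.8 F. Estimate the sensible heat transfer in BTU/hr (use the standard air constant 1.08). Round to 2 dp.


Q = 1.08 * 3721 * 20.8 = 83588.54 BTU/hr

83588.54 BTU/hr


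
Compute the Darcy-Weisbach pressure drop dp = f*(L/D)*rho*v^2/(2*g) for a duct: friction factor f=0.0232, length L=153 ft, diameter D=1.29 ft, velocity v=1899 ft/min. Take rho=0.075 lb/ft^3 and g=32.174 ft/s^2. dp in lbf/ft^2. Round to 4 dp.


v_fps = 1899/60 = 31.65 ft/s
dp = 0.0232*(153/1.29)*0.075*31.65^2/(2*32.174) = 3.2126 lbf/ft^2

3.2126 lbf/ft^2


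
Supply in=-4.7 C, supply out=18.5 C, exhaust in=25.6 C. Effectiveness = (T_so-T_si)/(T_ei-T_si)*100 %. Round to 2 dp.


eff = (18.5-(-4.7))/(25.6-(-4.7))*100 = 76.57 %

76.57 %


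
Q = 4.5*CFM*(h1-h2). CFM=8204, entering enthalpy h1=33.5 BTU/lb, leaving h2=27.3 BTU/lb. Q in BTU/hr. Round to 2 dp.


Q = 4.5 * 8204 * (33.5 - 27.3) = 228891.60 BTU/hr

228891.60 BTU/hr


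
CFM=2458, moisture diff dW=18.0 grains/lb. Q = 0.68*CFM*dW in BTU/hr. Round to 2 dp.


Q = 0.68 * 2458 * 18.0 = 30085.92 BTU/hr

30085.92 BTU/hr


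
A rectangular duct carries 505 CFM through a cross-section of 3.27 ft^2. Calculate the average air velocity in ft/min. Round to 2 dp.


V = 505 / 3.27 = 154.43 ft/min

154.43 ft/min


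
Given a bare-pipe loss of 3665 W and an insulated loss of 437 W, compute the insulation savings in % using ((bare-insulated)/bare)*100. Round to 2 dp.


Savings = ((3665-437)/3665)*100 = 88.08 %

88.08 %


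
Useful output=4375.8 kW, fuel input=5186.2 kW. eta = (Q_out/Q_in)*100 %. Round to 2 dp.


eta = (4375.8/5186.2)*100 = 84.37 %

84.37 %


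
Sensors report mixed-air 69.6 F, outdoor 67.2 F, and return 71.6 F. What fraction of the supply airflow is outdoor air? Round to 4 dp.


frac = (69.6 - 71.6) / (67.2 - 71.6) = 0.4545

0.4545


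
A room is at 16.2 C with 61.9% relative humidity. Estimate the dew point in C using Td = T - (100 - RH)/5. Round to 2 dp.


Td = 16.2 - (100-61.9)/5 = 8.58 C

8.58 C


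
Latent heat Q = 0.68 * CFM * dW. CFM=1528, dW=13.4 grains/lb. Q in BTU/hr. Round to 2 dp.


Q = 0.68 * 1528 * 13.4 = 13923.14 BTU/hr

13923.14 BTU/hr


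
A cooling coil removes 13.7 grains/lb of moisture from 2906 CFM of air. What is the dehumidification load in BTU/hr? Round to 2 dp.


Q = 0.68 * 2906 * 13.7 = 27072.30 BTU/hr

27072.30 BTU/hr


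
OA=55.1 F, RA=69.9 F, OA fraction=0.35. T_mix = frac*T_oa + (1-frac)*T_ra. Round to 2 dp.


T_mix = 0.35*55.1 + 0.65*69.9 = 64.72 F

64.72 F


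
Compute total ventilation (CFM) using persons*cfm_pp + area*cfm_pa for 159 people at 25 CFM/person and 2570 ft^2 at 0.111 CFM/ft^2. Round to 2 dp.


Total = 159*25 + 2570*0.111 = 4260.27 CFM

4260.27 CFM


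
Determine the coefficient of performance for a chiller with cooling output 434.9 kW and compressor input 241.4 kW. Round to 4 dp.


COP = 434.9 / 241.4 = 1.8016

1.8016


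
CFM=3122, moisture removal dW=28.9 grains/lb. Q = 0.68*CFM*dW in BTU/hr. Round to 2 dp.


Q = 0.68 * 3122 * 28.9 = 61353.54 BTU/hr

61353.54 BTU/hr


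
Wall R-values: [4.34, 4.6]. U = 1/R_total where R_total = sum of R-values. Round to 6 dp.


R_total = 4.34 + 4.6 = 8.94
U = 1/8.94 = 0.111857

0.111857


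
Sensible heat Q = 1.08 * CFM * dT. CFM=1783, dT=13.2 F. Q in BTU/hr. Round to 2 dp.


Q = 1.08 * 1783 * 13.2 = 25418.45 BTU/hr

25418.45 BTU/hr


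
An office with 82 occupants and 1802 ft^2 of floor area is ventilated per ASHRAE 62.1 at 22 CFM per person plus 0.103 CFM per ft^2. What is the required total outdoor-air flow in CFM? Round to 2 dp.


Total = 82*22 + 1802*0.103 = 1989.61 CFM

1989.61 CFM


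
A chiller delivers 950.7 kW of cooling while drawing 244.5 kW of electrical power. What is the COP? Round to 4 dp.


COP = 950.7 / 244.5 = 3.8883

3.8883


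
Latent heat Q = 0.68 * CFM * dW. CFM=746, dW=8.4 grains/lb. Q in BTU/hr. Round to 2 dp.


Q = 0.68 * 746 * 8.4 = 4261.15 BTU/hr

4261.15 BTU/hr


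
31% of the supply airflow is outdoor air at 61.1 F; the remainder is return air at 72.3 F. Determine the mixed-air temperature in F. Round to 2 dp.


T_mix = 0.31*61.1 + 0.69*72.3 = 68.83 F

68.83 F


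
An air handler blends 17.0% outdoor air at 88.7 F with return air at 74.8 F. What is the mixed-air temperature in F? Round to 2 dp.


T_mix = 74.8 + (17.0/100)*(88.7-74.8) = 77.16 F

77.16 F


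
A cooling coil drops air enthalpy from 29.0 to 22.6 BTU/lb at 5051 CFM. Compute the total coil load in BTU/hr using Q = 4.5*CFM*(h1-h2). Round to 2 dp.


Q = 4.5 * 5051 * (29.0 - 22.6) = 145468.80 BTU/hr

145468.80 BTU/hr


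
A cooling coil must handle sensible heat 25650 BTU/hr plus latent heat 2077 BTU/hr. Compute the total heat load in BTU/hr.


Qt = 25650 + 2077 = 27727 BTU/hr

27727 BTU/hr


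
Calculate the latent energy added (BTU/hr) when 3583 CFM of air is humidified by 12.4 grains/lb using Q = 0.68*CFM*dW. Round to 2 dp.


Q = 0.68 * 3583 * 12.4 = 30211.86 BTU/hr

30211.86 BTU/hr


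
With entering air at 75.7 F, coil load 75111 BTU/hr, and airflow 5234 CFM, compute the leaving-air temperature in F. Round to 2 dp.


dT = 75111/(1.08*5234) = 13.2876
T_leave = 75.7 - 13.2876 = 62.41 F

62.41 F


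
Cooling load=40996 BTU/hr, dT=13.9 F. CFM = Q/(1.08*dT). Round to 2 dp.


CFM = 40996 / (1.08 * 13.9) = 2730.88

2730.88 CFM


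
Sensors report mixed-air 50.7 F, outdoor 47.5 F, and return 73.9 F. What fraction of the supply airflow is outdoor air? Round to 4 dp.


frac = (50.7 - 73.9) / (47.5 - 73.9) = 0.8788

0.8788


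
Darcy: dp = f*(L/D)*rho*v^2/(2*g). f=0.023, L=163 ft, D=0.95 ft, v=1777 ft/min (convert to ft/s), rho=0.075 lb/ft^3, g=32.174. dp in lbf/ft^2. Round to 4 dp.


v_fps = 1777/60 = 29.6167 ft/s
dp = 0.023*(163/0.95)*0.075*29.6167^2/(2*32.174) = 4.0345 lbf/ft^2

4.0345 lbf/ft^2


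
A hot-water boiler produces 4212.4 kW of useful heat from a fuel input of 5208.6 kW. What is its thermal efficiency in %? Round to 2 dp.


eta = (4212.4/5208.6)*100 = 80.87 %

80.87 %


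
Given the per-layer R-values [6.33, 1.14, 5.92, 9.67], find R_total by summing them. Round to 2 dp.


R_total = 6.33 + 1.14 + 5.92 + 9.67 = 23.06

23.06


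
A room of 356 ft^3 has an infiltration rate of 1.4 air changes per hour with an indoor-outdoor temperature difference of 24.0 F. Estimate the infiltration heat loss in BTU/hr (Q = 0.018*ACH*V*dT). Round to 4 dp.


Q = 0.018 * 1.4 * 356 * 24.0 = 215.3088 BTU/hr

215.3088 BTU/hr


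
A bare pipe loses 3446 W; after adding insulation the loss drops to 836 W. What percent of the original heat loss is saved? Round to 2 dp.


Savings = ((3446-836)/3446)*100 = 75.74 %

75.74 %


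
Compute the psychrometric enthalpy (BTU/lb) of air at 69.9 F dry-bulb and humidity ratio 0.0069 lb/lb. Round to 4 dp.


h = 0.24*69.9 + 0.0069*(1061+0.444*69.9) = 24.3110 BTU/lb

24.3110 BTU/lb


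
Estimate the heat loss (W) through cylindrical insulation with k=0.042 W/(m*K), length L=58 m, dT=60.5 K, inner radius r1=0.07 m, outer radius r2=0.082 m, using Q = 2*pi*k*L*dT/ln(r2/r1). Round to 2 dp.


Q = 2*pi*0.042*58*60.5/ln(0.082/0.07) = 5852.48 W

5852.48 W


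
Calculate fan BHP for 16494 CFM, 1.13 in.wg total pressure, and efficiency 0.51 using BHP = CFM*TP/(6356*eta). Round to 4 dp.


BHP = 16494 * 1.13 / (6356 * 0.51) = 5.7498 hp

5.7498 hp


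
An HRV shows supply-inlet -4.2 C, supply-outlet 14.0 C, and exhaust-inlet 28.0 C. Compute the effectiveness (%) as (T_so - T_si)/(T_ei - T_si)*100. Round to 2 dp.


eff = (14.0-(-4.2))/(28.0-(-4.2))*100 = 56.52 %

56.52 %


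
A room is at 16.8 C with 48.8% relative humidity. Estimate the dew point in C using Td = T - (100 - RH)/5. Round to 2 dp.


Td = 16.8 - (100-48.8)/5 = 6.56 C

6.56 C


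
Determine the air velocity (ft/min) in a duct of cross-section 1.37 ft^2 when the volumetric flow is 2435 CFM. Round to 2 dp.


V = 2435 / 1.37 = 1777.37 ft/min

1777.37 ft/min


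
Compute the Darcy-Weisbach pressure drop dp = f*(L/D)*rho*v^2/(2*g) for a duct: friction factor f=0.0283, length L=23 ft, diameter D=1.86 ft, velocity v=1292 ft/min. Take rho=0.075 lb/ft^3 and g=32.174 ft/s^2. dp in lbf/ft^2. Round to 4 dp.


v_fps = 1292/60 = 21.5333 ft/s
dp = 0.0283*(23/1.86)*0.075*21.5333^2/(2*32.174) = 0.1891 lbf/ft^2

0.1891 lbf/ft^2


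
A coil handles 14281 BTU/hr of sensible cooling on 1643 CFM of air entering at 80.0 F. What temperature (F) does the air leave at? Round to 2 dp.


dT = 14281/(1.08*1643) = 8.0482
T_leave = 80.0 - 8.0482 = 71.95 F

71.95 F


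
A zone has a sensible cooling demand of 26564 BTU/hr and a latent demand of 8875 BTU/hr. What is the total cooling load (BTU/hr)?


Qt = 26564 + 8875 = 35439 BTU/hr

35439 BTU/hr


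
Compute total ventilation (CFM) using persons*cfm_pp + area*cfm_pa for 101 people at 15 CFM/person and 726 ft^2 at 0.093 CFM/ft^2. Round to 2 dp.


Total = 101*15 + 726*0.093 = 1582.52 CFM

1582.52 CFM


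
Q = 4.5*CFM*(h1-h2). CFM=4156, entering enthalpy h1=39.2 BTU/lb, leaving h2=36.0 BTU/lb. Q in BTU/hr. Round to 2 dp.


Q = 4.5 * 4156 * (39.2 - 36.0) = 59846.40 BTU/hr

59846.40 BTU/hr


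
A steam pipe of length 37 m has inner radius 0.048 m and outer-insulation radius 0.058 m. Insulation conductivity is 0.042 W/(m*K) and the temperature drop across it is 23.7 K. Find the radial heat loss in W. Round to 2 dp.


Q = 2*pi*0.042*37*23.7/ln(0.058/0.048) = 1222.82 W

1222.82 W


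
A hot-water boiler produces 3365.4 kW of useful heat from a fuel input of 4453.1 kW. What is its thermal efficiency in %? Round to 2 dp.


eta = (3365.4/4453.1)*100 = 75.57 %

75.57 %


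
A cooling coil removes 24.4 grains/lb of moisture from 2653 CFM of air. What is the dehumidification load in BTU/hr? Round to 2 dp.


Q = 0.68 * 2653 * 24.4 = 44018.58 BTU/hr

44018.58 BTU/hr


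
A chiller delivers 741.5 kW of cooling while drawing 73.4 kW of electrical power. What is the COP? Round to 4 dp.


COP = 741.5 / 73.4 = 10.1022

10.1022


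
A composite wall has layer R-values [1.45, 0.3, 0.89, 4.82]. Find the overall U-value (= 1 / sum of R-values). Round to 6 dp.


R_total = 1.45 + 0.3 + 0.89 + 4.82 = 7.46
U = 1/7.46 = 0.134048

0.134048


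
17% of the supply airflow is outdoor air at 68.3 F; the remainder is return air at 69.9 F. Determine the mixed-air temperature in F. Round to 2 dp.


T_mix = 0.17*68.3 + 0.83*69.9 = 69.63 F

69.63 F


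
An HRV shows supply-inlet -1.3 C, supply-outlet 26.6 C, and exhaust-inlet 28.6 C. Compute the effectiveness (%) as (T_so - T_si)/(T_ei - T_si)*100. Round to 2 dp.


eff = (26.6-(-1.3))/(28.6-(-1.3))*100 = 93.31 %

93.31 %


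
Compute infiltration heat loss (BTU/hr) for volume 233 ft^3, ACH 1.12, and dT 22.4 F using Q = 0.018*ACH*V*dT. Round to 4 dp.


Q = 0.018 * 1.12 * 233 * 22.4 = 105.2191 BTU/hr

105.2191 BTU/hr


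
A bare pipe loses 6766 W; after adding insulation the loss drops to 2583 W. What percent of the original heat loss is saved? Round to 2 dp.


Savings = ((6766-2583)/6766)*100 = 61.82 %

61.82 %


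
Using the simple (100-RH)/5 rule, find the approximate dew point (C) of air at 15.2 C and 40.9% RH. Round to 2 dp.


Td = 15.2 - (100-40.9)/5 = 3.38 C

3.38 C


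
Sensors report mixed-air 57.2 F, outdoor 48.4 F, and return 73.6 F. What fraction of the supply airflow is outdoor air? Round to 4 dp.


frac = (57.2 - 73.6) / (48.4 - 73.6) = 0.6508

0.6508


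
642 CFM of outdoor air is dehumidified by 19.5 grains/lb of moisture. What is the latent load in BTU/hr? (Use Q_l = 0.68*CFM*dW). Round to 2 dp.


Q = 0.68 * 642 * 19.5 = 8512.92 BTU/hr

8512.92 BTU/hr


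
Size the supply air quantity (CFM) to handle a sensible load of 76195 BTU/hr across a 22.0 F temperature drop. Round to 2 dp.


CFM = 76195 / (1.08 * 22.0) = 3206.86

3206.86 CFM


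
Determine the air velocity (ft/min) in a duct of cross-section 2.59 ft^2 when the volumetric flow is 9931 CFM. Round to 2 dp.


V = 9931 / 2.59 = 3834.36 ft/min

3834.36 ft/min


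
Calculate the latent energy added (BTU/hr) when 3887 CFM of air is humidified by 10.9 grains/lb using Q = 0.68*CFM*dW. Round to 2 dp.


Q = 0.68 * 3887 * 10.9 = 28810.44 BTU/hr

28810.44 BTU/hr


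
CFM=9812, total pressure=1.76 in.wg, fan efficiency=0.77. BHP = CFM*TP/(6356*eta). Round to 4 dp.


BHP = 9812 * 1.76 / (6356 * 0.77) = 3.5285 hp

3.5285 hp


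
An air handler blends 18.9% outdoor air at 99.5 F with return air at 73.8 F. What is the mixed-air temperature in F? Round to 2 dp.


T_mix = 73.8 + (18.9/100)*(99.5-73.8) = 78.66 F

78.66 F


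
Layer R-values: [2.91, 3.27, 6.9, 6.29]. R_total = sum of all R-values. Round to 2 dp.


R_total = 2.91 + 3.27 + 6.9 + 6.29 = 19.37

19.37


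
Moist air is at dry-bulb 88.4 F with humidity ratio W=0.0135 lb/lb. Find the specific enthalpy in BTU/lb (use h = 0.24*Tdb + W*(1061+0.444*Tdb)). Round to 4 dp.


h = 0.24*88.4 + 0.0135*(1061+0.444*88.4) = 36.0694 BTU/lb

36.0694 BTU/lb


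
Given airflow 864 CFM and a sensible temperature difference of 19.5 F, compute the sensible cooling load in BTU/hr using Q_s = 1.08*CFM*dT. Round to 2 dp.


Q = 1.08 * 864 * 19.5 = 18195.84 BTU/hr

18195.84 BTU/hr


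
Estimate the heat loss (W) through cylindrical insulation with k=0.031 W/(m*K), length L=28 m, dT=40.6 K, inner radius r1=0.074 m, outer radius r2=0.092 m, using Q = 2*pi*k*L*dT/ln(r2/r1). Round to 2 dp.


Q = 2*pi*0.031*28*40.6/ln(0.092/0.074) = 1017.00 W

1017.00 W


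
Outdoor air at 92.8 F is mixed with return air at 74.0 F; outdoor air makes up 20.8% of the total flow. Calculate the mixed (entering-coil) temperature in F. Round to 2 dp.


T_mix = 74.0 + (20.8/100)*(92.8-74.0) = 77.91 F

77.91 F


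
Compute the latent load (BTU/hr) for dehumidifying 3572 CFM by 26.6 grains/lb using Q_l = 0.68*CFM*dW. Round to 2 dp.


Q = 0.68 * 3572 * 26.6 = 64610.34 BTU/hr

64610.34 BTU/hr


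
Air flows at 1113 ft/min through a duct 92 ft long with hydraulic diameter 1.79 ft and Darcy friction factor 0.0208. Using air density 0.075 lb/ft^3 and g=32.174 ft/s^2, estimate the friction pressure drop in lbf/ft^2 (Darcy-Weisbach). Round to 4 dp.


v_fps = 1113/60 = 18.55 ft/s
dp = 0.0208*(92/1.79)*0.075*18.55^2/(2*32.174) = 0.4288 lbf/ft^2

0.4288 lbf/ft^2


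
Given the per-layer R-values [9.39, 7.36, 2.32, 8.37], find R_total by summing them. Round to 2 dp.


R_total = 9.39 + 7.36 + 2.32 + 8.37 = 27.44

27.44


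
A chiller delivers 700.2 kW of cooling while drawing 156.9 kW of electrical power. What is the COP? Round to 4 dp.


COP = 700.2 / 156.9 = 4.4627

4.4627


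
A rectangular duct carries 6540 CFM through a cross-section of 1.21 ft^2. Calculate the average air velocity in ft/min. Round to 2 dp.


V = 6540 / 1.21 = 5404.96 ft/min

5404.96 ft/min


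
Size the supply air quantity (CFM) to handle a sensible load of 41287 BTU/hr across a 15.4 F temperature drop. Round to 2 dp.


CFM = 41287 / (1.08 * 15.4) = 2482.38

2482.38 CFM


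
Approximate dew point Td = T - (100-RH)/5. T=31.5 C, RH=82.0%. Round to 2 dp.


Td = 31.5 - (100-82.0)/5 = 27.90 C

27.90 C


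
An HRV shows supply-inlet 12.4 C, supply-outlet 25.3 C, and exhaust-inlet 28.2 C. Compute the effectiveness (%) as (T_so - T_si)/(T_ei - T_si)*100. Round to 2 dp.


eff = (25.3-12.4)/(28.2-12.4)*100 = 81.65 %

81.65 %


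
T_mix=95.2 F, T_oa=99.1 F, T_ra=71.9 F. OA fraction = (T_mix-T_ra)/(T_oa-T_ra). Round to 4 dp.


frac = (95.2 - 71.9) / (99.1 - 71.9) = 0.8566

0.8566


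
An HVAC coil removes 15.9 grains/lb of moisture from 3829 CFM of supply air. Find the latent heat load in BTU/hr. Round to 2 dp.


Q = 0.68 * 3829 * 15.9 = 41399.15 BTU/hr

41399.15 BTU/hr


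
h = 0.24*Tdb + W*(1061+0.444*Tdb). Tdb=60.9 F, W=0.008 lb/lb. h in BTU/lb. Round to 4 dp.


h = 0.24*60.9 + 0.008*(1061+0.444*60.9) = 23.3203 BTU/lb

23.3203 BTU/lb


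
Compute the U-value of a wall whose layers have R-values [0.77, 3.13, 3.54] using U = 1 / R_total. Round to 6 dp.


R_total = 0.77 + 3.13 + 3.54 = 7.44
U = 1/7.44 = 0.134409

0.134409


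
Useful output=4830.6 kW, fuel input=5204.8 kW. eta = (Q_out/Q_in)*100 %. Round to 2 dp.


eta = (4830.6/5204.8)*100 = 92.81 %

92.81 %


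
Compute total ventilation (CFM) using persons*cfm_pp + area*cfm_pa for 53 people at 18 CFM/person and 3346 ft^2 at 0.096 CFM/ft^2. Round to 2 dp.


Total = 53*18 + 3346*0.096 = 1275.22 CFM

1275.22 CFM


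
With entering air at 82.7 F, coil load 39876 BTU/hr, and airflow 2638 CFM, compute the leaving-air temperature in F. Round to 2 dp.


dT = 39876/(1.08*2638) = 13.9963
T_leave = 82.7 - 13.9963 = 68.70 F

68.70 F


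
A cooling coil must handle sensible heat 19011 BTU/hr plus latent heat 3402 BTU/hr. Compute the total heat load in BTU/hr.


Qt = 19011 + 3402 = 22413 BTU/hr

22413 BTU/hr


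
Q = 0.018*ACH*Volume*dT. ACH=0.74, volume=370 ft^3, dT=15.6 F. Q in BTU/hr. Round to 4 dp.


Q = 0.018 * 0.74 * 370 * 15.6 = 76.8830 BTU/hr

76.8830 BTU/hr


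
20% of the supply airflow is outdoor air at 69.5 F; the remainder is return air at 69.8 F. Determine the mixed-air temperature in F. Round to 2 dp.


T_mix = 0.2*69.5 + 0.8*69.8 = 69.74 F

69.74 F


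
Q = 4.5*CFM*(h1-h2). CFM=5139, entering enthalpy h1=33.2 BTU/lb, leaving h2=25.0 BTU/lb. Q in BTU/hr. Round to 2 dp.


Q = 4.5 * 5139 * (33.2 - 25.0) = 189629.10 BTU/hr

189629.10 BTU/hr


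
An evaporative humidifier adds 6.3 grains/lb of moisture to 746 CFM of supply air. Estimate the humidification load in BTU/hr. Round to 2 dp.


Q = 0.68 * 746 * 6.3 = 3195.86 BTU/hr

3195.86 BTU/hr


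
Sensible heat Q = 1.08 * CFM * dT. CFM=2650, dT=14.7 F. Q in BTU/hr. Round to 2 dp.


Q = 1.08 * 2650 * 14.7 = 42071.40 BTU/hr

42071.40 BTU/hr


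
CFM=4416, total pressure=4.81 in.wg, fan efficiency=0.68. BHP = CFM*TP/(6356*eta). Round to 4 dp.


BHP = 4416 * 4.81 / (6356 * 0.68) = 4.9145 hp

4.9145 hp


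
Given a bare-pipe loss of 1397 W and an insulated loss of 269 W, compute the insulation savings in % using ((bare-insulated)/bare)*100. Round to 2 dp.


Savings = ((1397-269)/1397)*100 = 80.74 %

80.74 %


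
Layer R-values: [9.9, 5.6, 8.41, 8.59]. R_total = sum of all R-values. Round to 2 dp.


R_total = 9.9 + 5.6 + 8.41 + 8.59 = 32.50

32.50
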